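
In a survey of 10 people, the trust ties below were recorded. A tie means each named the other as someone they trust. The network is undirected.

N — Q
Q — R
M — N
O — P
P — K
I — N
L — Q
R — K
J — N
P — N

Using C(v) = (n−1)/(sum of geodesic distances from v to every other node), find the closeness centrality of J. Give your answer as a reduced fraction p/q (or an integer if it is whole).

Distances from J: I:2, K:3, L:3, M:2, N:1, O:3, P:2, Q:2, R:3. Sum = 21.
n = 10, so closeness = 9/21 = 3/7.

3/7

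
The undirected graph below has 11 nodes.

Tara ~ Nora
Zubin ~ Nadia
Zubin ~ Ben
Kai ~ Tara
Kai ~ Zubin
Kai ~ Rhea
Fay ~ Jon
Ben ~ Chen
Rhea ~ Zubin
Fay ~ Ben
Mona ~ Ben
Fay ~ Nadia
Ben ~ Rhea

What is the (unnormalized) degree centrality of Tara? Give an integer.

2

Tara is directly tied to Kai and Nora. That is 2 neighbors, so the degree of Tara is 2.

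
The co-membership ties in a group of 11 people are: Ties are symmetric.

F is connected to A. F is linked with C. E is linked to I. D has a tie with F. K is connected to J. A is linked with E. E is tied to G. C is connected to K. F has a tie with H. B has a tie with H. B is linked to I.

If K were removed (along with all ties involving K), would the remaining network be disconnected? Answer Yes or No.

Removing K leaves {A, B, C, D, E, F, G, H, and I} with no path to {J}, so the network splits into 2 components. K is a cut vertex.

Yes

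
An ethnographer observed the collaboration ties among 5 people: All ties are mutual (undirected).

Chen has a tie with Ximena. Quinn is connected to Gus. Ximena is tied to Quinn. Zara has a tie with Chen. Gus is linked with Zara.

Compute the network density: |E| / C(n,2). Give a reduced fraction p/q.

1/2

There are 5 edges and 5 nodes, so the maximum possible is C(5,2) = 10.
Density = 5/10 = 1/2.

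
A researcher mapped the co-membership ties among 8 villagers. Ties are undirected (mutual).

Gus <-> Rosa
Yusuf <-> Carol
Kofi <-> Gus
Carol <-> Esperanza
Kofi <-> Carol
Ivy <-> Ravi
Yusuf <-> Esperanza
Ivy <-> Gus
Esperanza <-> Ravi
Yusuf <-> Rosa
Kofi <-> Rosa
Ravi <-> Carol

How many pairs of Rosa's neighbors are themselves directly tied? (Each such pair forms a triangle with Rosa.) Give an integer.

Rosa's neighbors: Gus, Kofi, and Yusuf.
Neighbor pairs that are themselves tied: Rosa–Gus–Kofi. Each forms one triangle with Rosa, for 1 in total.

1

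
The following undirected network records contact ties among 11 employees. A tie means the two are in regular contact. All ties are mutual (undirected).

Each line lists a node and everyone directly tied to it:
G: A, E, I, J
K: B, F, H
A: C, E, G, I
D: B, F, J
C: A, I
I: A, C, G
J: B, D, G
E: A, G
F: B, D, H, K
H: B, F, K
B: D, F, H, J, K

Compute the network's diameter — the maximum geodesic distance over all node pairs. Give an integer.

Eccentricity of each node (its greatest distance to any other): A:4, B:4, C:5, D:4, E:4, F:5, G:3, H:5, I:4, J:3, K:5.
The maximum eccentricity is 5, realized for instance by the pair C–K via C – I – G – J – B – K. So the diameter is 5.

5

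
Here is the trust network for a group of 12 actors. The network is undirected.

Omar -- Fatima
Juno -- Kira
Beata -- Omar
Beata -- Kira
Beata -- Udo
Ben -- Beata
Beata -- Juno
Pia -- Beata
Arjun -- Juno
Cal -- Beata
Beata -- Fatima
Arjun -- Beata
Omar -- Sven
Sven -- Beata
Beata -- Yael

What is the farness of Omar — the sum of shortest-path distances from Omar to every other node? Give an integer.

19

Distances from Omar: Arjun:2, Beata:1, Ben:2, Cal:2, Fatima:1, Juno:2, Kira:2, Pia:2, Sven:1, Udo:2, Yael:2.
Sum = 2 + 1 + 2 + 2 + 1 + 2 + 2 + 2 + 1 + 2 + 2 = 19.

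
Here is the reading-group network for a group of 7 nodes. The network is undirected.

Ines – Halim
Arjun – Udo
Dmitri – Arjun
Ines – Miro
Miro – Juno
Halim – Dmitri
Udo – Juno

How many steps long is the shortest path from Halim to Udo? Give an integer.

3

One shortest route is Halim – Dmitri – Arjun – Udo, which uses 3 edges, and at distance 2 from Halim we only reach {Arjun, Miro}, which does not include Udo. So d(Halim,Udo) = 3.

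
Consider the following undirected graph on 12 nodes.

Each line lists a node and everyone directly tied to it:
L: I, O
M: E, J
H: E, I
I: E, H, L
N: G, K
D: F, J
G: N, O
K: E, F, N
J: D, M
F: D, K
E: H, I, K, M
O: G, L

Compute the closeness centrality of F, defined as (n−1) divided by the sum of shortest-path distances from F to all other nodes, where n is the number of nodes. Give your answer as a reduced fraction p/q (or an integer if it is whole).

11/28

Distances from F: D:1, E:2, G:3, H:3, I:3, J:2, K:1, L:4, M:3, N:2, O:4. Sum = 28.
n = 12, so closeness = 11/28.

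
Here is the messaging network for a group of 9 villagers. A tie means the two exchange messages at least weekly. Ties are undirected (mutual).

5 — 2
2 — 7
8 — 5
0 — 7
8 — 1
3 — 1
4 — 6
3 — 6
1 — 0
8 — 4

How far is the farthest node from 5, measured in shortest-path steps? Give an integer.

3

Distances from 5: 0:3, 1:2, 2:1, 3:3, 4:2, 6:3, 7:2, 8:1.
The largest is 3 (to 0, 6, and 3), so the eccentricity of 5 is 3.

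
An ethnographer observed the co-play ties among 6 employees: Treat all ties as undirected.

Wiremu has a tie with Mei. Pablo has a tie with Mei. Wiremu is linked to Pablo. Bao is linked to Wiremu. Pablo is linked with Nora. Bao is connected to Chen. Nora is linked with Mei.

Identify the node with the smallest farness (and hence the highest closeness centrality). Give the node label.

Wiremu

Farness (sum of distances to all others) for each node — Bao:9, Chen:13, Mei:8, Nora:11, Pablo:8, Wiremu:7.
The smallest farness is 7, for Wiremu, so Wiremu has the highest closeness.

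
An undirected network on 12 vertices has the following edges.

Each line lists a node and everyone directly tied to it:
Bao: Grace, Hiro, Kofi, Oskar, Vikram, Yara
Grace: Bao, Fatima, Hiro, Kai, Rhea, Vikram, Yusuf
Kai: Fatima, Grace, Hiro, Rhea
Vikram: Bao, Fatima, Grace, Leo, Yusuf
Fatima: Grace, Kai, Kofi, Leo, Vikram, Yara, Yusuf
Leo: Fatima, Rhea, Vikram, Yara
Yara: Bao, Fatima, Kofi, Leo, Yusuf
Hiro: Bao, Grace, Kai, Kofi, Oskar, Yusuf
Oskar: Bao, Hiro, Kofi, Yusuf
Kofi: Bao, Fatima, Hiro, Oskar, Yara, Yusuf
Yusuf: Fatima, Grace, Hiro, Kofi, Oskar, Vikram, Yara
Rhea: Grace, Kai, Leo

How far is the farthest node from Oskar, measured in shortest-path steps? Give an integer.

3

Distances from Oskar: Bao:1, Fatima:2, Grace:2, Hiro:1, Kai:2, Kofi:1, Leo:3, Rhea:3, Vikram:2, Yara:2, Yusuf:1.
The largest is 3 (to Rhea and Leo), so the eccentricity of Oskar is 3.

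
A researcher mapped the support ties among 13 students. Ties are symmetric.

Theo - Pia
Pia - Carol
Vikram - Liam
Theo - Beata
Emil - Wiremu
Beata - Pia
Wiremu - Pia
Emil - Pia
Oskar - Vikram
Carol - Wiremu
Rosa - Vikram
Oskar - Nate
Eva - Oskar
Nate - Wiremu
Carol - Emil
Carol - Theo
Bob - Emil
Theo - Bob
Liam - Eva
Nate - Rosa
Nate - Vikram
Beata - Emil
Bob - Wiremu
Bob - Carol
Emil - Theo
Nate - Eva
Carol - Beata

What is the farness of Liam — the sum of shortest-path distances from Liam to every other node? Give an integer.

Distances from Liam: Beata:5, Bob:4, Carol:4, Emil:4, Eva:1, Nate:2, Oskar:2, Pia:4, Rosa:2, Theo:5, Vikram:1, Wiremu:3.
Sum = 5 + 4 + 4 + 4 + 1 + 2 + 2 + 4 + 2 + 5 + 1 + 3 = 37.

37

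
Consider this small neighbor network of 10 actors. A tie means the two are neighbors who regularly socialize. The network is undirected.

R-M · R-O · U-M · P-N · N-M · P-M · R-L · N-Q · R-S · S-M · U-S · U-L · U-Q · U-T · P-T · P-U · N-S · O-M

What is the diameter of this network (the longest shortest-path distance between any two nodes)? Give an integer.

3

Eccentricity of each node (its greatest distance to any other): L:3, M:2, N:3, O:3, P:2, Q:3, R:3, S:2, T:3, U:2.
The maximum eccentricity is 3, realized for instance by the pair T–O via T – P – M – O. So the diameter is 3.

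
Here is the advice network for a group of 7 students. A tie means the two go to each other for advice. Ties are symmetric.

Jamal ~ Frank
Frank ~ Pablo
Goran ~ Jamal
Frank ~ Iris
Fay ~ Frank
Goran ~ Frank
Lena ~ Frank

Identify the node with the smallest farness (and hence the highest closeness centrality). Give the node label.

Farness (sum of distances to all others) for each node — Fay:11, Frank:6, Goran:10, Iris:11, Jamal:10, Lena:11, Pablo:11.
The smallest farness is 6, for Frank, so Frank has the highest closeness.

Frank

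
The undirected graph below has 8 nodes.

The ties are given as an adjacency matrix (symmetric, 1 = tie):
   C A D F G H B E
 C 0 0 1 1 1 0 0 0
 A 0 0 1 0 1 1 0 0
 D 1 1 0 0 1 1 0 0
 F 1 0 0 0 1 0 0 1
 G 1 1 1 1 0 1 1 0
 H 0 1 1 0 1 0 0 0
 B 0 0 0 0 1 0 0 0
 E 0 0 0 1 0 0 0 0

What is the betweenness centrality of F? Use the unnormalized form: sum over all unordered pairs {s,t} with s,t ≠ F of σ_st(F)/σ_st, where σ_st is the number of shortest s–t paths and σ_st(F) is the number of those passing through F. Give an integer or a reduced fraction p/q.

6

Pairs whose geodesics pass through F — C–E: 1; A–E: 1; D–E: 2/2; G–E: 1; H–E: 1; B–E: 1.
All other pairs contribute 0.
Summing the contributions gives betweenness(F) = 6.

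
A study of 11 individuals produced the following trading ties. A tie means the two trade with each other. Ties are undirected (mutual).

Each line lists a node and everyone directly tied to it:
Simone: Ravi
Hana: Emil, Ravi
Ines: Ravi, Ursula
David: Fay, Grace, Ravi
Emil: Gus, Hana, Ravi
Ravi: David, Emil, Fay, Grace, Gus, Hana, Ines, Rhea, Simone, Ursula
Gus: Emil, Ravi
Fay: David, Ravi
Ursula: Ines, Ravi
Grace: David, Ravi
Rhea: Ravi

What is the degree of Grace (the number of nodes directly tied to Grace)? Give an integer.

2

Grace is directly tied to David and Ravi. That is 2 neighbors, so the degree of Grace is 2.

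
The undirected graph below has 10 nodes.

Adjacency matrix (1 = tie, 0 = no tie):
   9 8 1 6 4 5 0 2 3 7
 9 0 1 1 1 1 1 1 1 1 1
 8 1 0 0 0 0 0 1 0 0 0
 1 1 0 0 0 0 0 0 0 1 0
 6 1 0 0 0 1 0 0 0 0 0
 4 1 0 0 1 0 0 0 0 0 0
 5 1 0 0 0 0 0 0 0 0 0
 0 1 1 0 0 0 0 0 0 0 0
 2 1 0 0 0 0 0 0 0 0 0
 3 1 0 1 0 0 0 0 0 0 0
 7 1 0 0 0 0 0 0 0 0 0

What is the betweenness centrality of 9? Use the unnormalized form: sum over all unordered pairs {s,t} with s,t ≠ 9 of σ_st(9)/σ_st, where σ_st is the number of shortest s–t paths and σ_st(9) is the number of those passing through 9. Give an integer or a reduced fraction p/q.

33

Pairs whose geodesics pass through 9 — 8–1: 1; 8–6: 1; 8–4: 1; 8–5: 1; 8–2: 1; 8–3: 1; 8–7: 1; 1–6: 1; 1–4: 1; 1–5: 1; 1–0: 1; 1–2: 1; 1–7: 1; 6–5: 1 … (+19 more pairs).
All other pairs contribute 0.
Summing the contributions gives betweenness(9) = 33.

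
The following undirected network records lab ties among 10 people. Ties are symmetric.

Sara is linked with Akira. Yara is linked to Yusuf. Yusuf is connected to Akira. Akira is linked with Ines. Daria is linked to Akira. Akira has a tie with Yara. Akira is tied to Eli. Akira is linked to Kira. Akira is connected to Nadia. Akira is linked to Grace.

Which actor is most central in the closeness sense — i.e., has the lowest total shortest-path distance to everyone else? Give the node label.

Akira

Farness (sum of distances to all others) for each node — Akira:9, Daria:17, Eli:17, Grace:17, Ines:17, Kira:17, Nadia:17, Sara:17, Yara:16, Yusuf:16.
The smallest farness is 9, for Akira, so Akira has the highest closeness.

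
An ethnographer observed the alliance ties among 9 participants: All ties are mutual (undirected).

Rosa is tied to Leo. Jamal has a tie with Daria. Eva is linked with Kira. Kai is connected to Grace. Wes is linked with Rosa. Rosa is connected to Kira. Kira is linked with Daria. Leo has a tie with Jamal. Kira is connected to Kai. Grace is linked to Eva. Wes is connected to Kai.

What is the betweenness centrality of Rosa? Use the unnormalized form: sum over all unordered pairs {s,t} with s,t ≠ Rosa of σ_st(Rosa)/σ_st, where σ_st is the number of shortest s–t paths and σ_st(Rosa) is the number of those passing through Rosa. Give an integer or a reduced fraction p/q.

Pairs whose geodesics pass through Rosa — Wes–Leo: 1; Wes–Jamal: 1; Wes–Daria: 1/2; Wes–Kira: 1/2; Wes–Eva: 1/3; Leo–Kira: 1; Leo–Eva: 1; Leo–Grace: 3/3; Leo–Kai: 2/2.
All other pairs contribute 0.
Summing the contributions gives betweenness(Rosa) = 22/3.

22/3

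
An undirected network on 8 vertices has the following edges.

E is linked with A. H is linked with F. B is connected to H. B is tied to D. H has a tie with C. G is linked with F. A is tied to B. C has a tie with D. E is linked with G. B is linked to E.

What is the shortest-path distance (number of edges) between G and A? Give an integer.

2

One shortest route is G – E – A, which uses 2 edges, and G and A are not directly tied, so nothing shorter exists. So d(G,A) = 2.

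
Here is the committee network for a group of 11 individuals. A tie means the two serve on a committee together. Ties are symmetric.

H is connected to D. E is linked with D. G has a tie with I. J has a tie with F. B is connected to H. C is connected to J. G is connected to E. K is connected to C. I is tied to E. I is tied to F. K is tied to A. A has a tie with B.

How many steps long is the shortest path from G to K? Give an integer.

One shortest route is G – I – F – J – C – K, which uses 5 edges, and at distance 4 from G we only reach {B, C}, which does not include K. So d(G,K) = 5.

5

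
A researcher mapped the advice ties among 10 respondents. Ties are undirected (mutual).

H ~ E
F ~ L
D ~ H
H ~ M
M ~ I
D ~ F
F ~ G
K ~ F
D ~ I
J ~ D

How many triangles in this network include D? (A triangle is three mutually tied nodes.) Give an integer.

D's neighbors are F, H, I, and J, but none of them are tied to each other, so no triangle contains D.

0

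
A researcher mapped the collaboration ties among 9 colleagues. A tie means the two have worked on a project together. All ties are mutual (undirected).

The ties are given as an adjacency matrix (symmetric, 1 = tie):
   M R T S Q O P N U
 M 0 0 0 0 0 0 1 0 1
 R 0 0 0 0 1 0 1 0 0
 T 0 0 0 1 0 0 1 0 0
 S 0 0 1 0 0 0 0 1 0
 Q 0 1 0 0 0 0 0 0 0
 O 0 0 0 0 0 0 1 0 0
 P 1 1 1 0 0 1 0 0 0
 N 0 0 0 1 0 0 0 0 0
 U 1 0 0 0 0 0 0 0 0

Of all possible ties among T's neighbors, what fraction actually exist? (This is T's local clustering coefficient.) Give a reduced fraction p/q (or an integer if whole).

T's neighbors: P and S (k = 2).
Possible neighbor pairs: C(2,2) = 1. Edges among them: none → e = 0.
Clustering(T) = 0/1.

0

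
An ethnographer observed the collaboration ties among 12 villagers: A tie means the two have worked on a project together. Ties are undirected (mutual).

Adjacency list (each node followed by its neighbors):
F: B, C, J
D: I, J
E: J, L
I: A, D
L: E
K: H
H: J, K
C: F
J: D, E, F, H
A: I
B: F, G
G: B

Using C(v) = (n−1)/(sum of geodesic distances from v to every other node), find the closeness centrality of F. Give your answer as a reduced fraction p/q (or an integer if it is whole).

Distances from F: A:4, B:1, C:1, D:2, E:2, G:2, H:2, I:3, J:1, K:3, L:3. Sum = 24.
n = 12, so closeness = 11/24.

11/24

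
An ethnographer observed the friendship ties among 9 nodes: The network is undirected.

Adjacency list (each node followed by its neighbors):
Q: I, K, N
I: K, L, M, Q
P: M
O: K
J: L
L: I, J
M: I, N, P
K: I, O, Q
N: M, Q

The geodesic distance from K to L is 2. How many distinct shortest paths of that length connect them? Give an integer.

The shortest distance is 2, and the only length-2 path is K–I–L. So there is exactly 1 shortest path.

1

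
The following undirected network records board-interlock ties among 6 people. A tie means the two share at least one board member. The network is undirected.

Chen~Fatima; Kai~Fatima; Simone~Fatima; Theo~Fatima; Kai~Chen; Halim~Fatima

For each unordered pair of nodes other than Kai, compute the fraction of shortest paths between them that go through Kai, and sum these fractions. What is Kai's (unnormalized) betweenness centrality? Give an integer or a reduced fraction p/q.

No shortest path between any pair of other nodes passes through Kai.
Summing the contributions gives betweenness(Kai) = 0.

0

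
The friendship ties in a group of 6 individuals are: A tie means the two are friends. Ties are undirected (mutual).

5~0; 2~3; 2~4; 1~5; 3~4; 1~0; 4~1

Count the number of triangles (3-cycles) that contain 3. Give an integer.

3's neighbors: 2 and 4.
Neighbor pairs that are themselves tied: 3–2–4. Each forms one triangle with 3, for 1 in total.

1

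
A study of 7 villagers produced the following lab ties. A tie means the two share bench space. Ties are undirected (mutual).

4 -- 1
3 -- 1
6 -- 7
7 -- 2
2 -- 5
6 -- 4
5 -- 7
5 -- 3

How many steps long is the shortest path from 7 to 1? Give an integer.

3

One shortest route is 7 – 6 – 4 – 1, which uses 3 edges, and at distance 2 from 7 we only reach {3, 4}, which does not include 1. So d(7,1) = 3.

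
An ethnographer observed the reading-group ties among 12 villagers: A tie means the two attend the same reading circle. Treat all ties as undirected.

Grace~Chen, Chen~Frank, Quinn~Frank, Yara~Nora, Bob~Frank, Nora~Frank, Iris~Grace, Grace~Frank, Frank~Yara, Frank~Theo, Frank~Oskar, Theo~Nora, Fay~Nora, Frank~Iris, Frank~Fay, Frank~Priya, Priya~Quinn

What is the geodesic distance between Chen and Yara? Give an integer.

One shortest route is Chen – Frank – Yara, which uses 2 edges, and Chen and Yara are not directly tied, so nothing shorter exists. So d(Chen,Yara) = 2.

2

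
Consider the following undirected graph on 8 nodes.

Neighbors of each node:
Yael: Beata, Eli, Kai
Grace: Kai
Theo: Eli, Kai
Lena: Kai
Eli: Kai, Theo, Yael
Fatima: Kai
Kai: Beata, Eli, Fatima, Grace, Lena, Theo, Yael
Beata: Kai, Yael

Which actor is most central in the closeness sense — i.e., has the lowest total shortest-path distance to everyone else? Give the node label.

Kai

Farness (sum of distances to all others) for each node — Beata:12, Eli:11, Fatima:13, Grace:13, Kai:7, Lena:13, Theo:12, Yael:11.
The smallest farness is 7, for Kai, so Kai has the highest closeness.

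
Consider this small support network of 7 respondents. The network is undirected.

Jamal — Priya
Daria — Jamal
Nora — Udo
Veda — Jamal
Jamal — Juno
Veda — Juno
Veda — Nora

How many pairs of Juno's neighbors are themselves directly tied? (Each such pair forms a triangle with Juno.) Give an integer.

1

Juno's neighbors: Jamal and Veda.
Neighbor pairs that are themselves tied: Juno–Jamal–Veda. Each forms one triangle with Juno, for 1 in total.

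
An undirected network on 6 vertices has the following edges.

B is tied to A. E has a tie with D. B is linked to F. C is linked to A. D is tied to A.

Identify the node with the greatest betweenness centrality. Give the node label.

A

Unnormalized betweenness of each node: A:8, B:4, C:0, D:4, E:0, F:0.
A has the largest value, 8, making it the main broker — the node through which the most shortest paths run.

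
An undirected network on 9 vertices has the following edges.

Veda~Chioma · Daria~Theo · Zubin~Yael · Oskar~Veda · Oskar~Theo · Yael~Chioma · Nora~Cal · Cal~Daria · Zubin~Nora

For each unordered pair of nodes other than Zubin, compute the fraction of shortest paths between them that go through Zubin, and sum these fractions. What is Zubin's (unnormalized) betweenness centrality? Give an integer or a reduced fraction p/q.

Pairs whose geodesics pass through Zubin — Nora–Veda: 1; Nora–Chioma: 1; Nora–Yael: 1; Cal–Chioma: 1; Cal–Yael: 1; Daria–Yael: 1.
All other pairs contribute 0.
Summing the contributions gives betweenness(Zubin) = 6.

6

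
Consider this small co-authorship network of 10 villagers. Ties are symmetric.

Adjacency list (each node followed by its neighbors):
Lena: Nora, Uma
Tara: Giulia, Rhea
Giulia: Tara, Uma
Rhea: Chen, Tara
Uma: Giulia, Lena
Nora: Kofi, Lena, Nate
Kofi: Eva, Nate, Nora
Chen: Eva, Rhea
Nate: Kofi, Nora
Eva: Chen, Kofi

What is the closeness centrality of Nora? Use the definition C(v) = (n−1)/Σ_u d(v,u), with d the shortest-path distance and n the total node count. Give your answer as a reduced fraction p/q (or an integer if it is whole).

Distances from Nora: Chen:3, Eva:2, Giulia:3, Kofi:1, Lena:1, Nate:1, Rhea:4, Tara:4, Uma:2. Sum = 21.
n = 10, so closeness = 9/21 = 3/7.

3/7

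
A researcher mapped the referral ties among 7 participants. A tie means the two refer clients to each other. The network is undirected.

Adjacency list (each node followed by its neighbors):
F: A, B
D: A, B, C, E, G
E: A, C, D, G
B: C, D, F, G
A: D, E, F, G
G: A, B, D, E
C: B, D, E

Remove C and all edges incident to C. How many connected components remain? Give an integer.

C's neighbors (B, D, and E) remain reachable from one another through other ties, so the rest of the network stays in one piece.

1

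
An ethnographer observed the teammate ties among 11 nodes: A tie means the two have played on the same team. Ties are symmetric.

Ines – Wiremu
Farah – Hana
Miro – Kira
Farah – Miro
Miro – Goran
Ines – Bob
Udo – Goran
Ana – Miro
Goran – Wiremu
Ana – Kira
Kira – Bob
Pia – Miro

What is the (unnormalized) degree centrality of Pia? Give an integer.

1

Pia is directly tied to Miro. That is 1 neighbor, so the degree of Pia is 1.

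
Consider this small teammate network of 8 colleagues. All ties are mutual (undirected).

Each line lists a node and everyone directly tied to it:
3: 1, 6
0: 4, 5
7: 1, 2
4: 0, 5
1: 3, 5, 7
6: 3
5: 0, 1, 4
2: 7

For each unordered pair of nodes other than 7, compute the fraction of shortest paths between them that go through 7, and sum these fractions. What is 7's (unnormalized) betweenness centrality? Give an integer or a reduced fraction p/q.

Pairs whose geodesics pass through 7 — 5–2: 1; 0–2: 1; 2–3: 1; 2–6: 1; 2–1: 1; 2–4: 1.
All other pairs contribute 0.
Summing the contributions gives betweenness(7) = 6.

6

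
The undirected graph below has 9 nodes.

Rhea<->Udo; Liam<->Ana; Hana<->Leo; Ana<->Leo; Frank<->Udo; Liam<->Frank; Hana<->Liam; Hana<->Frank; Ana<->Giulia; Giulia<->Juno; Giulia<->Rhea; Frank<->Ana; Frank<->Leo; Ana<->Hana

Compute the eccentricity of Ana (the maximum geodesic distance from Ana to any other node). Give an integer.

Distances from Ana: Frank:1, Giulia:1, Hana:1, Juno:2, Leo:1, Liam:1, Rhea:2, Udo:2.
The largest is 2 (to Udo, Rhea, and Juno), so the eccentricity of Ana is 2.

2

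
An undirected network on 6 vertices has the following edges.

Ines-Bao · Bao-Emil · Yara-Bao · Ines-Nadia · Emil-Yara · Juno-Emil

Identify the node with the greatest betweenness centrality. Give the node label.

Unnormalized betweenness of each node: Bao:6, Emil:4, Ines:4, Juno:0, Nadia:0, Yara:0.
Bao has the largest value, 6, making it the main broker — the node through which the most shortest paths run.

Bao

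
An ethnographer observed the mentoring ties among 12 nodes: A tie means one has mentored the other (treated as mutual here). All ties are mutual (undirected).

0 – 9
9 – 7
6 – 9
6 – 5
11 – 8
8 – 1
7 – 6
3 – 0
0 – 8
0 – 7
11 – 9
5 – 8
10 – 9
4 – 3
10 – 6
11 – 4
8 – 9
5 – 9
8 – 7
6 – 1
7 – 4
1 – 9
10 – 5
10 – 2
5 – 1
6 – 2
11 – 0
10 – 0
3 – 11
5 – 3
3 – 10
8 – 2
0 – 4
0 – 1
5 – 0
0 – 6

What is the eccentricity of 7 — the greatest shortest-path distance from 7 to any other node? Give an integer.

2

Distances from 7: 0:1, 1:2, 2:2, 3:2, 4:1, 5:2, 6:1, 8:1, 9:1, 10:2, 11:2.
The largest is 2 (to 11, 1, 5, 2, 3, and 10), so the eccentricity of 7 is 2.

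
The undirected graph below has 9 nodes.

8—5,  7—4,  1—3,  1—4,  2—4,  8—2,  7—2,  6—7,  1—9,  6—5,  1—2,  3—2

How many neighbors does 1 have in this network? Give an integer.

4

1 is directly tied to 2, 3, 4, and 9. That is 4 neighbors, so the degree of 1 is 4.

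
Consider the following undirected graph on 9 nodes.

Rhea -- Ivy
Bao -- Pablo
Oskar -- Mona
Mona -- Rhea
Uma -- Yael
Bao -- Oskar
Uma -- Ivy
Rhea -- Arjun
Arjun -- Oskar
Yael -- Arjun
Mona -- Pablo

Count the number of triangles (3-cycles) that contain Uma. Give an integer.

0

Uma's neighbors are Ivy and Yael, but none of them are tied to each other, so no triangle contains Uma.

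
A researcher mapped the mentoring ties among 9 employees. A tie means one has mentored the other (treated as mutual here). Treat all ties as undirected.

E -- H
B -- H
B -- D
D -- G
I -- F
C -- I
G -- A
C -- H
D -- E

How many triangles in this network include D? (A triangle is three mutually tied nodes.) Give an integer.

0

D's neighbors are B, E, and G, but none of them are tied to each other, so no triangle contains D.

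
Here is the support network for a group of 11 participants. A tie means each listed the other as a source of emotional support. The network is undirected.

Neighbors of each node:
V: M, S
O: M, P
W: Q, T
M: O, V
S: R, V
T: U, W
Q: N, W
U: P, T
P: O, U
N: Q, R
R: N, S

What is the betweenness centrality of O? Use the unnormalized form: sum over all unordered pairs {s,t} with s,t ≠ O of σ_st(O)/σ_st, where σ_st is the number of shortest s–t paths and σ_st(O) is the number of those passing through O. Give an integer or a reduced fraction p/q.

10

Pairs whose geodesics pass through O — V–T: 1; V–U: 1; V–P: 1; S–U: 1; S–P: 1; R–P: 1; W–M: 1; T–M: 1; U–M: 1; P–M: 1.
All other pairs contribute 0.
Summing the contributions gives betweenness(O) = 10.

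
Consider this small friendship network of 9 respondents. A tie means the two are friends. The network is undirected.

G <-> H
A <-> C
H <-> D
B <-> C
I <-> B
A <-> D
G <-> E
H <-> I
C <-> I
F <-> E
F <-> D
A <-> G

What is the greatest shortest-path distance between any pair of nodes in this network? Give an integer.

4

Eccentricity of each node (its greatest distance to any other): A:2, B:4, C:3, D:3, E:4, F:4, G:3, H:2, I:3.
The maximum eccentricity is 4, realized for instance by the pair B–E via B – I – H – G – E. So the diameter is 4.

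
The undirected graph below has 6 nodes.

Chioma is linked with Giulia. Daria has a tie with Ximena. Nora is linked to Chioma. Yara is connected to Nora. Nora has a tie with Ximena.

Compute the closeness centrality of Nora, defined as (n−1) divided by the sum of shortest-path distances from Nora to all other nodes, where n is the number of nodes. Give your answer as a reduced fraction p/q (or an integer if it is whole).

5/7

Distances from Nora: Chioma:1, Daria:2, Giulia:2, Ximena:1, Yara:1. Sum = 7.
n = 6, so closeness = 5/7.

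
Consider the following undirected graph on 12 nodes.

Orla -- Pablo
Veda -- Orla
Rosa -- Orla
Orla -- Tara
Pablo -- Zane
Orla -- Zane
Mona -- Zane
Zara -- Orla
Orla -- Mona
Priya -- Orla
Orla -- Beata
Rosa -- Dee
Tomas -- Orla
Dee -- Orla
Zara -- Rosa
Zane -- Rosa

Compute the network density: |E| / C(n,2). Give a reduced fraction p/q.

There are 16 edges and 12 nodes, so the maximum possible is C(12,2) = 66.
Density = 16/66 = 8/33.

8/33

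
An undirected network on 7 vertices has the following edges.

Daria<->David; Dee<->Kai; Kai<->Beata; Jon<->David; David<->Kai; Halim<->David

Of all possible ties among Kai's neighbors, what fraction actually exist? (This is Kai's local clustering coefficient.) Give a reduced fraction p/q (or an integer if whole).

Kai's neighbors: Beata, David, and Dee (k = 3).
Possible neighbor pairs: C(3,2) = 3. Edges among them: none → e = 0.
Clustering(Kai) = 0/3 = 0.

0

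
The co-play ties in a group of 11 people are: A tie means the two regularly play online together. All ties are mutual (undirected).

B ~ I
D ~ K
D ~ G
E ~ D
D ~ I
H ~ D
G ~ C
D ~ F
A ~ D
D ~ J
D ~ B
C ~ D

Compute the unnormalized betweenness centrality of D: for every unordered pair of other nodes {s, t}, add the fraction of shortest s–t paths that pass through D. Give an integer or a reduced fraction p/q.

Pairs whose geodesics pass through D — H–G: 1; H–E: 1; H–I: 1; H–K: 1; H–A: 1; H–F: 1; H–B: 1; H–C: 1; H–J: 1; G–E: 1; G–I: 1; G–K: 1; G–A: 1; G–F: 1 … (+29 more pairs).
All other pairs contribute 0.
Summing the contributions gives betweenness(D) = 43.

43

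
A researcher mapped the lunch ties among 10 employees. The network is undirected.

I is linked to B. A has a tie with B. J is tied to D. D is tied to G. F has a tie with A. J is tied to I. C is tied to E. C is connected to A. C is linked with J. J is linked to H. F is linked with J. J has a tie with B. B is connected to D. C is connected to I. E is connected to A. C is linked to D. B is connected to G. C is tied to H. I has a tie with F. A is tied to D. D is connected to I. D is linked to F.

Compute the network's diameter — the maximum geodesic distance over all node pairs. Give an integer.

3

Eccentricity of each node (its greatest distance to any other): A:2, B:2, C:2, D:2, E:3, F:2, G:3, H:3, I:2, J:2.
The maximum eccentricity is 3, realized for instance by the pair E–G via E – A – B – G. So the diameter is 3.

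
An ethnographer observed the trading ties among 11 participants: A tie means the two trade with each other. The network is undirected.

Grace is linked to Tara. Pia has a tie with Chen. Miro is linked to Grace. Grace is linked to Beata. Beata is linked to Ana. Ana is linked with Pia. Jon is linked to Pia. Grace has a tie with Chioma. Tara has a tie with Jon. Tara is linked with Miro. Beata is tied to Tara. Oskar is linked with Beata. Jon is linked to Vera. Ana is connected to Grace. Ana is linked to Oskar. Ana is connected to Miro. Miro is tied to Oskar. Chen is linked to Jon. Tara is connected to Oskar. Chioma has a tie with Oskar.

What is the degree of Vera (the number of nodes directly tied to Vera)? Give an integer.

Vera is directly tied to Jon. That is 1 neighbor, so the degree of Vera is 1.

1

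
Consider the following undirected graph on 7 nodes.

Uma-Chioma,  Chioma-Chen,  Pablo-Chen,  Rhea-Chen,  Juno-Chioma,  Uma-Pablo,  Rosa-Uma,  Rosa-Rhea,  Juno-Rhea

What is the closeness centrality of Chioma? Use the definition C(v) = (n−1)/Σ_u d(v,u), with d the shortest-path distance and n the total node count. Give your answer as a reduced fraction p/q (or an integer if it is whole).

Distances from Chioma: Chen:1, Juno:1, Pablo:2, Rhea:2, Rosa:2, Uma:1. Sum = 9.
n = 7, so closeness = 6/9 = 2/3.

2/3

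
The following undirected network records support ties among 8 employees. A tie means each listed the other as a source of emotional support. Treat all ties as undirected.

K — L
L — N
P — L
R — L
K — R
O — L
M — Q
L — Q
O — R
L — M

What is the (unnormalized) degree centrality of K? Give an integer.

K is directly tied to L and R. That is 2 neighbors, so the degree of K is 2.

2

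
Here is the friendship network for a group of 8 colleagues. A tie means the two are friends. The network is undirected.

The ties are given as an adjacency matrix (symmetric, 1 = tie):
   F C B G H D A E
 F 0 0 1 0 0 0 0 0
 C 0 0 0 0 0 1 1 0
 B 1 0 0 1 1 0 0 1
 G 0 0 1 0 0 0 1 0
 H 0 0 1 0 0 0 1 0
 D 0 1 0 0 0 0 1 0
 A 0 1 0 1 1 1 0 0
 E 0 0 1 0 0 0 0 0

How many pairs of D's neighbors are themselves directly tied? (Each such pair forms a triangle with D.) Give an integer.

D's neighbors: A and C.
Neighbor pairs that are themselves tied: D–A–C. Each forms one triangle with D, for 1 in total.

1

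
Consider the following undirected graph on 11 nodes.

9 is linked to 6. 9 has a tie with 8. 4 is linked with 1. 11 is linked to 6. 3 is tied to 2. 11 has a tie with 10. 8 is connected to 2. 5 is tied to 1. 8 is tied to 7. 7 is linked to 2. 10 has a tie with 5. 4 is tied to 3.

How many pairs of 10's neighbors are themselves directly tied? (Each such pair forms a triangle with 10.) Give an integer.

0

10's neighbors are 5 and 11, but none of them are tied to each other, so no triangle contains 10.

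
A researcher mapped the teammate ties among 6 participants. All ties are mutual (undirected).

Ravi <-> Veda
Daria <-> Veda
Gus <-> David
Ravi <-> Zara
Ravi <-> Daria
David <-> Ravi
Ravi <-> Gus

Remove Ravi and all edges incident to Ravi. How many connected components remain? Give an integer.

Without Ravi, the remaining ties split the others into: {David, Gus}; {Zara}; {Daria, Veda}.
That's 3 separate components.

3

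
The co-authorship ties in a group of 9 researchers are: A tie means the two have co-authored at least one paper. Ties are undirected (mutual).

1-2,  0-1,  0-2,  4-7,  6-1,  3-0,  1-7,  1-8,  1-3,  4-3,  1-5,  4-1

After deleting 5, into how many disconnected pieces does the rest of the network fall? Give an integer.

1

5's neighbors (1) remain reachable from one another through other ties, so the rest of the network stays in one piece.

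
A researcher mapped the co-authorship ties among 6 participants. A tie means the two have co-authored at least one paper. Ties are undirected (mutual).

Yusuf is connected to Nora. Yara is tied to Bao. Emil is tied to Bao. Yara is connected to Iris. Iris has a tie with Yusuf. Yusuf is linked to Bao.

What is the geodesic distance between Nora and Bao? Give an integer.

2

One shortest route is Nora – Yusuf – Bao, which uses 2 edges, and Nora and Bao are not directly tied, so nothing shorter exists. So d(Nora,Bao) = 2.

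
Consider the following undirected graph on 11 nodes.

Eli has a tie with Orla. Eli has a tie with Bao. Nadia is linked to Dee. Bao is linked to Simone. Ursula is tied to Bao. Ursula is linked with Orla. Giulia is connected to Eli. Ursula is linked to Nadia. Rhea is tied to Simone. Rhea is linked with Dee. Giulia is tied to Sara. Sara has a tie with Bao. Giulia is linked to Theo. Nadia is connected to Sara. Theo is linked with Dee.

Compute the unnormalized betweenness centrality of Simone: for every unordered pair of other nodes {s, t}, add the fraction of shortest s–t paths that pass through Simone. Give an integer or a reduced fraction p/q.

4

Pairs whose geodesics pass through Simone — Sara–Rhea: 1/2; Dee–Bao: 1/3; Rhea–Bao: 1; Rhea–Eli: 1; Rhea–Orla: 2/3; Rhea–Ursula: 1/2.
All other pairs contribute 0.
Summing the contributions gives betweenness(Simone) = 4.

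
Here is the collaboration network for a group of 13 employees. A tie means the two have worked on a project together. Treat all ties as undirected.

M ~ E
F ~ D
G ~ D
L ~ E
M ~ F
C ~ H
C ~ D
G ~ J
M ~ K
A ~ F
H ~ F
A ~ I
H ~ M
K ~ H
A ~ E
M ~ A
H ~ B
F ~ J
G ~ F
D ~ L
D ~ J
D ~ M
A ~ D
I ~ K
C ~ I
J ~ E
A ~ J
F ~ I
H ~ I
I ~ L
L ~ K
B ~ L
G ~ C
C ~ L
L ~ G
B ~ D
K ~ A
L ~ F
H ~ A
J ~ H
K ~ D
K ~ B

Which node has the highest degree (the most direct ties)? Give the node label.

Degrees — A:8, B:4, C:5, D:9, E:4, F:8, G:5, H:8, I:6, J:6, K:7, L:8, M:6.
The maximum is 9, attained only by D.

D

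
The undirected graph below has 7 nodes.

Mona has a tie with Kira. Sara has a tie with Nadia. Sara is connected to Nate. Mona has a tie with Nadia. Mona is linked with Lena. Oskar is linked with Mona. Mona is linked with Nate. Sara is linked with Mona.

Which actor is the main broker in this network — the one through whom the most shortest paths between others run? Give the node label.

Mona

Unnormalized betweenness of each node: Kira:0, Lena:0, Mona:25/2, Nadia:0, Nate:0, Oskar:0, Sara:1/2.
Mona has the largest value, 25/2, making it the main broker — the node through which the most shortest paths run.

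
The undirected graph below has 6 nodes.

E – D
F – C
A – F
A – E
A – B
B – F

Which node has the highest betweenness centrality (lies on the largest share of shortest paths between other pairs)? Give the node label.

Unnormalized betweenness of each node: A:6, B:0, C:0, D:0, E:4, F:4.
A has the largest value, 6, making it the main broker — the node through which the most shortest paths run.

A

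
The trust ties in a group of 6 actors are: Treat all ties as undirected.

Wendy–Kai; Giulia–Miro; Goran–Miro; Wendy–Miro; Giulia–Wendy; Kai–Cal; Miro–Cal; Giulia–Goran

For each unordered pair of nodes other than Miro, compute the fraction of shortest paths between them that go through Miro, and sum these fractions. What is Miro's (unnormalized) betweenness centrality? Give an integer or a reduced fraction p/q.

Pairs whose geodesics pass through Miro — Goran–Cal: 1; Goran–Kai: 2/3; Goran–Wendy: 1/2; Cal–Wendy: 1/2; Cal–Giulia: 1.
All other pairs contribute 0.
Summing the contributions gives betweenness(Miro) = 11/3.

11/3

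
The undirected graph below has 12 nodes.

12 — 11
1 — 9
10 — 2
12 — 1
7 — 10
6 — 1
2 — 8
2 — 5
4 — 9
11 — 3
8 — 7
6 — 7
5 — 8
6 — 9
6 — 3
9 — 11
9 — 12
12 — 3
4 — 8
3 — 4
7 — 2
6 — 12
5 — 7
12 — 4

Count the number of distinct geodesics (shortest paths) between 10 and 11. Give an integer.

3

The shortest distance is 4. The length-4 paths are: 10–7–6–3–11; 10–7–6–12–11; 10–7–6–9–11.
That gives 3 distinct shortest paths.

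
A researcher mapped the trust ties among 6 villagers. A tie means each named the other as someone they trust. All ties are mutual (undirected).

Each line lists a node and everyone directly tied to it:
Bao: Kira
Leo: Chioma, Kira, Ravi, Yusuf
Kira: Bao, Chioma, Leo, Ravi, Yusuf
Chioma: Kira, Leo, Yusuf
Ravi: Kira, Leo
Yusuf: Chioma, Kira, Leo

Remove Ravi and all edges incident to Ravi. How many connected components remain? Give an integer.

1

Ravi's neighbors (Kira and Leo) remain reachable from one another through other ties, so the rest of the network stays in one piece.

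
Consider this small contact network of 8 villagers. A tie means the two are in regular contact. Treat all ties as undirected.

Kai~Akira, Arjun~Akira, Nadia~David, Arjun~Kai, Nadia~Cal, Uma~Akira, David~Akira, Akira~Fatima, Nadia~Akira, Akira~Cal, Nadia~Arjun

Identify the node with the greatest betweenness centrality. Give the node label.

Akira

Unnormalized betweenness of each node: Akira:15, Arjun:1/2, Cal:0, David:0, Fatima:0, Kai:0, Nadia:3/2, Uma:0.
Akira has the largest value, 15, making it the main broker — the node through which the most shortest paths run.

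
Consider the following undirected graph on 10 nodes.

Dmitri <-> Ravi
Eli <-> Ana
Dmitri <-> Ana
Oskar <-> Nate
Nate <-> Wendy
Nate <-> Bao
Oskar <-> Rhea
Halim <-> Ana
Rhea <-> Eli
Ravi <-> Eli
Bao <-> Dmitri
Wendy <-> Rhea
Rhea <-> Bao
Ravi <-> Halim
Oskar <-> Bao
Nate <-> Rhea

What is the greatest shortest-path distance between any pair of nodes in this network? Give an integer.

4

Eccentricity of each node (its greatest distance to any other): Ana:3, Bao:3, Dmitri:3, Eli:2, Halim:4, Nate:4, Oskar:4, Ravi:3, Rhea:3, Wendy:4.
The maximum eccentricity is 4, realized for instance by the pair Nate–Halim via Nate – Bao – Dmitri – Ana – Halim. So the diameter is 4.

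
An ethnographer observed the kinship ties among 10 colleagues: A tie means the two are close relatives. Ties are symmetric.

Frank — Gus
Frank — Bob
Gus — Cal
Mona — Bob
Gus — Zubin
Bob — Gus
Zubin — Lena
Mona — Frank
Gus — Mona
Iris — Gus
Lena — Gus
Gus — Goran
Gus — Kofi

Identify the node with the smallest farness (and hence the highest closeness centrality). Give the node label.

Farness (sum of distances to all others) for each node — Bob:15, Cal:17, Frank:15, Goran:17, Gus:9, Iris:17, Kofi:17, Lena:16, Mona:15, Zubin:16.
The smallest farness is 9, for Gus, so Gus has the highest closeness.

Gus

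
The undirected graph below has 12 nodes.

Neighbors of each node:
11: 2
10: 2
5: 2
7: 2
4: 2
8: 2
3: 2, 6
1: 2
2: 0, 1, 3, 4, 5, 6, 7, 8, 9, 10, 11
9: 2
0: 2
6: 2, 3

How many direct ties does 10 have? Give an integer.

10 is directly tied to 2. That is 1 neighbor, so the degree of 10 is 1.

1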